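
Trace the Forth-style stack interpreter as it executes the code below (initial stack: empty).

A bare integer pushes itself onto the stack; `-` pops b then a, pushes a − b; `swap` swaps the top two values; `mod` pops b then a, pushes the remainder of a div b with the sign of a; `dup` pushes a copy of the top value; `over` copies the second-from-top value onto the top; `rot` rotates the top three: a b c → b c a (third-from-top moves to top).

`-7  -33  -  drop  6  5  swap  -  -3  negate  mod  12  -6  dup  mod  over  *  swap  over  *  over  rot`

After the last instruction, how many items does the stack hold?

-7     → -7
-33    → -7 -33
-      → 26
drop   → (empty)
6      → 6
5      → 6 5
swap   → 5 6
-      → -1
-3     → -1 -3
negate → -1 3
mod    → -1
12     → -1 12
-6     → -1 12 -6
dup    → -1 12 -6 -6
mod    → -1 12 0
over   → -1 12 0 12
*      → -1 12 0
swap   → -1 0 12
over   → -1 0 12 0
*      → -1 0 0
over   → -1 0 0 0
rot    → -1 0 0 0

4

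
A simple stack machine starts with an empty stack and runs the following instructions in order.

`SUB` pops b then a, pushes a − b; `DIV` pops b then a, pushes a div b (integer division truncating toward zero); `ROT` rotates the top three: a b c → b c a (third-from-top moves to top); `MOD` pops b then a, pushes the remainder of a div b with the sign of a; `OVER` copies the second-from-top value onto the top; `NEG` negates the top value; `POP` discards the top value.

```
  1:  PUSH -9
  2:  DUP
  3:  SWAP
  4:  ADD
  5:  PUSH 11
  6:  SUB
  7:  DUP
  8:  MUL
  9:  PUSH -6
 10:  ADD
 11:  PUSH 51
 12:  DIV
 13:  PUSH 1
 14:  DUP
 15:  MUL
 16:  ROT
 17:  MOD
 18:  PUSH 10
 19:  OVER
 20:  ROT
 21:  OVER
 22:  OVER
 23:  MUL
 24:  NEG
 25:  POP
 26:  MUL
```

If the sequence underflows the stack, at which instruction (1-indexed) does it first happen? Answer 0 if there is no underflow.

PUSH -9 → -9
DUP     → -9 -9
SWAP    → -9 -9
ADD     → -18
PUSH 11 → -18 11
SUB     → -29
DUP     → -29 -29
MUL     → 841
PUSH -6 → 841 -6
ADD     → 835
PUSH 51 → 835 51
DIV     → 16
PUSH 1  → 16 1
DUP     → 16 1 1
MUL     → 16 1
ROT  — needs 3 operands, stack has 2 → underflow

16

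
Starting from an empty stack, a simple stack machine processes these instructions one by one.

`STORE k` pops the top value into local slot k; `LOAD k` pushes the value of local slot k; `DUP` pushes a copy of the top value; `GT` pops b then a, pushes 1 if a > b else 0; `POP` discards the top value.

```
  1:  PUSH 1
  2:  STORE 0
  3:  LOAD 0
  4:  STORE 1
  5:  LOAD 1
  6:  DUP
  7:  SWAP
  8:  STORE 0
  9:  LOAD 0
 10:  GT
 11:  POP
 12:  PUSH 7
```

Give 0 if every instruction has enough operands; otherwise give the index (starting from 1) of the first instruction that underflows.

0

PUSH 1  → [1]
STORE 0 → []
LOAD 0  → [1]
STORE 1 → []
LOAD 1  → [1]
DUP     → [1, 1]
SWAP    → [1, 1]
STORE 0 → [1]
LOAD 0  → [1, 1]
GT      → [0]
POP     → []
PUSH 7  → [7]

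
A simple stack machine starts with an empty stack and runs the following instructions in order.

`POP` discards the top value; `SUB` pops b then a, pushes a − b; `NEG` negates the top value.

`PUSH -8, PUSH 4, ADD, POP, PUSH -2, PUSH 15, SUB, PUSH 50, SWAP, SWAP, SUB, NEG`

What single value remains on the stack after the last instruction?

PUSH -8 → -8
PUSH 4  → -8 4
ADD     → -4
POP     → (empty)
PUSH -2 → -2
PUSH 15 → -2 15
SUB     → -17
PUSH 50 → -17 50
SWAP    → 50 -17
SWAP    → -17 50
SUB     → -67
NEG     → 67

67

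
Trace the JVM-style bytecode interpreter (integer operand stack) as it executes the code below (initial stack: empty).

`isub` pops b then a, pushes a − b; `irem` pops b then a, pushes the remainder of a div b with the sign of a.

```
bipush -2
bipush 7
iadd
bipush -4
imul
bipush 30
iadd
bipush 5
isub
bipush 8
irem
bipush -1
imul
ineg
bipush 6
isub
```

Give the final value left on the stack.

-1

bipush -2  [-2]
bipush 7   [-2, 7]
iadd       [5]
bipush -4  [5, -4]
imul       [-20]
bipush 30  [-20, 30]
iadd       [10]
bipush 5   [10, 5]
isub       [5]
bipush 8   [5, 8]
irem       [5]
bipush -1  [5, -1]
imul       [-5]
ineg       [5]
bipush 6   [5, 6]
isub       [-1]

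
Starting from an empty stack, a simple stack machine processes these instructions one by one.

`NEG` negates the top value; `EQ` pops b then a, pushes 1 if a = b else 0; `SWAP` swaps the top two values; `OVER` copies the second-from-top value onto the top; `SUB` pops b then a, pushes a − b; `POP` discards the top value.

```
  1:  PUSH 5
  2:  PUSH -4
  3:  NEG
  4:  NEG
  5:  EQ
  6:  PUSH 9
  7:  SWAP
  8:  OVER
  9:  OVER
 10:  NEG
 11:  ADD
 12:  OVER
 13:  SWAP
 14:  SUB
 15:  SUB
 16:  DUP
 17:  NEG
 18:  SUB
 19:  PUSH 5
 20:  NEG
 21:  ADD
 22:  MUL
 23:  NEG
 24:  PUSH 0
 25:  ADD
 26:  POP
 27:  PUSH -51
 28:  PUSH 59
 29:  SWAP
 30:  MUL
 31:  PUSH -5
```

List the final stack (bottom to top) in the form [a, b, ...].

[-3009, -5]

PUSH 5   → 5
PUSH -4  → 5 -4
NEG      → 5 4
NEG      → 5 -4
EQ       → 0
PUSH 9   → 0 9
SWAP     → 9 0
OVER     → 9 0 9
OVER     → 9 0 9 0
NEG      → 9 0 9 0
ADD      → 9 0 9
OVER     → 9 0 9 0
SWAP     → 9 0 0 9
SUB      → 9 0 -9
SUB      → 9 9
DUP      → 9 9 9
NEG      → 9 9 -9
SUB      → 9 18
PUSH 5   → 9 18 5
NEG      → 9 18 -5
ADD      → 9 13
MUL      → 117
NEG      → -117
PUSH 0   → -117 0
ADD      → -117
POP      → (empty)
PUSH -51 → -51
PUSH 59  → -51 59
SWAP     → 59 -51
MUL      → -3009
PUSH -5  → -3009 -5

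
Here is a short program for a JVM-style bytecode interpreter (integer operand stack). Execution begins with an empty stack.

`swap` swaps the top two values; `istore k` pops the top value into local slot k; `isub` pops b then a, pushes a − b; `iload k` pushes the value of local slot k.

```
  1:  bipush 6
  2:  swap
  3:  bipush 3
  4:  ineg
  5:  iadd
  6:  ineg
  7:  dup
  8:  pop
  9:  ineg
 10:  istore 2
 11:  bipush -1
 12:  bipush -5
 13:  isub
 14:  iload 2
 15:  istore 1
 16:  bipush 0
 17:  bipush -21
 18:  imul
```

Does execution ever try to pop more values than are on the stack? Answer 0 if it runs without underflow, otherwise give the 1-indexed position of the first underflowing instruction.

2

bipush 6 → [6]
swap  — needs 2 operands, stack has 1 → underflow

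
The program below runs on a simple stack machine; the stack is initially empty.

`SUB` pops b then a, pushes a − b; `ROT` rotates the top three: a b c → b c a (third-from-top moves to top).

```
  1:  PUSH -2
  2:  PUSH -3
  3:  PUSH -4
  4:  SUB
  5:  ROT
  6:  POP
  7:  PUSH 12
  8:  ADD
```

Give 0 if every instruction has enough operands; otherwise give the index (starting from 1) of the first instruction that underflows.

5

PUSH -2 -> -2
PUSH -3 -> -2 -3
PUSH -4 -> -2 -3 -4
SUB     -> -2 1
ROT  — needs 3 operands, stack has 2 → underflow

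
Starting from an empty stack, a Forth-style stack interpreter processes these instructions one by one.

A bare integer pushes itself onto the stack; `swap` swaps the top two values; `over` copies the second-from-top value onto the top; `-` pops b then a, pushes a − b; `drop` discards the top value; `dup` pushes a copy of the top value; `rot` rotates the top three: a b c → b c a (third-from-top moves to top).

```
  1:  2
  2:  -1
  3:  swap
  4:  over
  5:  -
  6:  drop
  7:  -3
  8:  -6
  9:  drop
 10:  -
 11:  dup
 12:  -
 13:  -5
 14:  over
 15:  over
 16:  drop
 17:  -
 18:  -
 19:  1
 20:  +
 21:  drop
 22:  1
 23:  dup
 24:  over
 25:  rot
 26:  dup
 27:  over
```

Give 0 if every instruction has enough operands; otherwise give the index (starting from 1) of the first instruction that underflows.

2    → 2
-1   → 2 -1
swap → -1 2
over → -1 2 -1
-    → -1 3
drop → -1
-3   → -1 -3
-6   → -1 -3 -6
drop → -1 -3
-    → 2
dup  → 2 2
-    → 0
-5   → 0 -5
over → 0 -5 0
over → 0 -5 0 -5
drop → 0 -5 0
-    → 0 -5
-    → 5
1    → 5 1
+    → 6
drop → (empty)
1    → 1
dup  → 1 1
over → 1 1 1
rot  → 1 1 1
dup  → 1 1 1 1
over → 1 1 1 1 1

0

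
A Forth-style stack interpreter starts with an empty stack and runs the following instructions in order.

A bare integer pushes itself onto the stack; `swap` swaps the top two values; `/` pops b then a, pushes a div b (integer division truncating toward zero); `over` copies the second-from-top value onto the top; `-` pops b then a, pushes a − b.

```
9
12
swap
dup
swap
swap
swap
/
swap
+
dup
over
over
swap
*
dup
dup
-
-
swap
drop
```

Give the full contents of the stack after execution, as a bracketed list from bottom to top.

9    → 9
12   → 9 12
swap → 12 9
dup  → 12 9 9
swap → 12 9 9
swap → 12 9 9
swap → 12 9 9
/    → 12 1
swap → 1 12
+    → 13
dup  → 13 13
over → 13 13 13
over → 13 13 13 13
swap → 13 13 13 13
*    → 13 13 169
dup  → 13 13 169 169
dup  → 13 13 169 169 169
-    → 13 13 169 0
-    → 13 13 169
swap → 13 169 13
drop → 13 169

[13, 169]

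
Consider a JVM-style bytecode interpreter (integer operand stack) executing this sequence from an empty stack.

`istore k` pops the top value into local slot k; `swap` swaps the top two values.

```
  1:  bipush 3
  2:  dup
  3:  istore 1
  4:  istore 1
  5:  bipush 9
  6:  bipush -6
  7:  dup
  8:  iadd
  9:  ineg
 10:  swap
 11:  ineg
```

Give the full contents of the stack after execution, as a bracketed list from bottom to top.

[12, -9]

bipush 3  → 3
dup       → 3 3
istore 1  → 3
istore 1  → (empty)
bipush 9  → 9
bipush -6 → 9 -6
dup       → 9 -6 -6
iadd      → 9 -12
ineg      → 9 12
swap      → 12 9
ineg      → 12 -9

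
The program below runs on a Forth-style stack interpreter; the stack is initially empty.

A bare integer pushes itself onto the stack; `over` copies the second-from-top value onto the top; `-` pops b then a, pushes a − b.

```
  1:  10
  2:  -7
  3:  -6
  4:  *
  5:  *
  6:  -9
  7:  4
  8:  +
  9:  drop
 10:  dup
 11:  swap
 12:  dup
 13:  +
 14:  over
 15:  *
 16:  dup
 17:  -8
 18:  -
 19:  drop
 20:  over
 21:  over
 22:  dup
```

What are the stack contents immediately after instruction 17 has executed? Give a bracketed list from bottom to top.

10   : 10
-7   : 10 -7
-6   : 10 -7 -6
*    : 10 42
*    : 420
-9   : 420 -9
4    : 420 -9 4
+    : 420 -5
drop : 420
dup  : 420 420
swap : 420 420
dup  : 420 420 420
+    : 420 840
over : 420 840 420
*    : 420 352800
dup  : 420 352800 352800
-8   : 420 352800 352800 -8

[420, 352800, 352800, -8]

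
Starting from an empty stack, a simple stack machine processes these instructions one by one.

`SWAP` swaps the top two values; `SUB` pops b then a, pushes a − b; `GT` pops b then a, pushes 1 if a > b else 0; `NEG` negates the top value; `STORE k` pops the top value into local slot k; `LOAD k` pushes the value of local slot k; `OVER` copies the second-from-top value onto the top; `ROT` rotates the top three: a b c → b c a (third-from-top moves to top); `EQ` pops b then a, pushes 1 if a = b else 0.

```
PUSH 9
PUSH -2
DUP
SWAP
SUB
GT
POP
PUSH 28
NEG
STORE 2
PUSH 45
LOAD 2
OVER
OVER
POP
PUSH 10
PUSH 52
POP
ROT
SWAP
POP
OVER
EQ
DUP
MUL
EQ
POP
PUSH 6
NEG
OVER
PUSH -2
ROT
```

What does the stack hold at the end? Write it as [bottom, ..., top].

[45, 45, -2, -6]

PUSH 9  : [9]
PUSH -2 : [9, -2]
DUP     : [9, -2, -2]
SWAP    : [9, -2, -2]
SUB     : [9, 0]
GT      : [1]
POP     : []
PUSH 28 : [28]
NEG     : [-28]
STORE 2 : []
PUSH 45 : [45]
LOAD 2  : [45, -28]
OVER    : [45, -28, 45]
OVER    : [45, -28, 45, -28]
POP     : [45, -28, 45]
PUSH 10 : [45, -28, 45, 10]
PUSH 52 : [45, -28, 45, 10, 52]
POP     : [45, -28, 45, 10]
ROT     : [45, 45, 10, -28]
SWAP    : [45, 45, -28, 10]
POP     : [45, 45, -28]
OVER    : [45, 45, -28, 45]
EQ      : [45, 45, 0]
DUP     : [45, 45, 0, 0]
MUL     : [45, 45, 0]
EQ      : [45, 0]
POP     : [45]
PUSH 6  : [45, 6]
NEG     : [45, -6]
OVER    : [45, -6, 45]
PUSH -2 : [45, -6, 45, -2]
ROT     : [45, 45, -2, -6]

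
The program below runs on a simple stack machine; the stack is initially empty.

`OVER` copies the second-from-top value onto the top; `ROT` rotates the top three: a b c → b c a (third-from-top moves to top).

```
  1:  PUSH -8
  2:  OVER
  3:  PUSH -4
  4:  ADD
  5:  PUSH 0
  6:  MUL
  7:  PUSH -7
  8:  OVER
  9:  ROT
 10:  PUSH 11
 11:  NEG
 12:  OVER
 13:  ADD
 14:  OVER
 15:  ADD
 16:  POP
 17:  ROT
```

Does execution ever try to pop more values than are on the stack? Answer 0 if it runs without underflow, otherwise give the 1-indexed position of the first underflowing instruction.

PUSH -8 : -8
OVER  — needs 2 operands, stack has 1 → underflow

2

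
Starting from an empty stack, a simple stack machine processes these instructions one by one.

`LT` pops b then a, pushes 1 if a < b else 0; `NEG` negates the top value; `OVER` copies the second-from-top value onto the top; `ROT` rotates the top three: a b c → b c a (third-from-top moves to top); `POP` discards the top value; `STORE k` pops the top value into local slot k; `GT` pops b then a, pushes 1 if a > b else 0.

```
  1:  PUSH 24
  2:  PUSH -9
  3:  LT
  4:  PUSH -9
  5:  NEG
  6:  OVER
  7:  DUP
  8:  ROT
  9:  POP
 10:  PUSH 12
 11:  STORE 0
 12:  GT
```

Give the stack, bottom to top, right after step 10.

PUSH 24  24
PUSH -9  24 -9
LT       0
PUSH -9  0 -9
NEG      0 9
OVER     0 9 0
DUP      0 9 0 0
ROT      0 0 0 9
POP      0 0 0
PUSH 12  0 0 0 12

[0, 0, 0, 12]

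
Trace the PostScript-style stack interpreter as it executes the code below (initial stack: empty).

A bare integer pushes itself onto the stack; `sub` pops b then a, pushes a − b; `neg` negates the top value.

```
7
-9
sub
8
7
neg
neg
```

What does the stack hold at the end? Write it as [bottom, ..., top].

7   : 7
-9  : 7 -9
sub : 16
8   : 16 8
7   : 16 8 7
neg : 16 8 -7
neg : 16 8 7

[16, 8, 7]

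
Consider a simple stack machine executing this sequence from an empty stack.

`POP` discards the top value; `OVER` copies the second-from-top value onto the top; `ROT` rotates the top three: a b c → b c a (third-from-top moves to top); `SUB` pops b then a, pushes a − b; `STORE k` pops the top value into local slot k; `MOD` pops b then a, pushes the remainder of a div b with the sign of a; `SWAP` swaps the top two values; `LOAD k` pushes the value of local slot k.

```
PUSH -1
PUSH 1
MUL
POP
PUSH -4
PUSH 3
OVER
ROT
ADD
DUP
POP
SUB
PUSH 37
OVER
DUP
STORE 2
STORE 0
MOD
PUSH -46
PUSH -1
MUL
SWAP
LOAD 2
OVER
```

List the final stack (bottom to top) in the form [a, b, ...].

[46, 11, 11, 11]

PUSH -1  → -1
PUSH 1   → -1 1
MUL      → -1
POP      → (empty)
PUSH -4  → -4
PUSH 3   → -4 3
OVER     → -4 3 -4
ROT      → 3 -4 -4
ADD      → 3 -8
DUP      → 3 -8 -8
POP      → 3 -8
SUB      → 11
PUSH 37  → 11 37
OVER     → 11 37 11
DUP      → 11 37 11 11
STORE 2  → 11 37 11
STORE 0  → 11 37
MOD      → 11
PUSH -46 → 11 -46
PUSH -1  → 11 -46 -1
MUL      → 11 46
SWAP     → 46 11
LOAD 2   → 46 11 11
OVER     → 46 11 11 11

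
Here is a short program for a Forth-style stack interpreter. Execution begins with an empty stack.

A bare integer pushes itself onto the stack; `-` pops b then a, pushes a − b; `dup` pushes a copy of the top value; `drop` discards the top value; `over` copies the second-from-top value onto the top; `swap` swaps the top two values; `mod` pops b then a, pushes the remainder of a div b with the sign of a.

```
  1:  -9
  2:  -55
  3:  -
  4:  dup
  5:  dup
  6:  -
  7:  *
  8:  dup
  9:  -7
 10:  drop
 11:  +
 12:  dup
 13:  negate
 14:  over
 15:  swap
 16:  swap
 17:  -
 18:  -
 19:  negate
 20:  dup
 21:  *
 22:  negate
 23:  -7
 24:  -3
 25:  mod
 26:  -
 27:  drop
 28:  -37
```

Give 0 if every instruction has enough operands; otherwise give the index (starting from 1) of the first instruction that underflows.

-9     → -9
-55    → -9 -55
-      → 46
dup    → 46 46
dup    → 46 46 46
-      → 46 0
*      → 0
dup    → 0 0
-7     → 0 0 -7
drop   → 0 0
+      → 0
dup    → 0 0
negate → 0 0
over   → 0 0 0
swap   → 0 0 0
swap   → 0 0 0
-      → 0 0
-      → 0
negate → 0
dup    → 0 0
*      → 0
negate → 0
-7     → 0 -7
-3     → 0 -7 -3
mod    → 0 -1
-      → 1
drop   → (empty)
-37    → -37

0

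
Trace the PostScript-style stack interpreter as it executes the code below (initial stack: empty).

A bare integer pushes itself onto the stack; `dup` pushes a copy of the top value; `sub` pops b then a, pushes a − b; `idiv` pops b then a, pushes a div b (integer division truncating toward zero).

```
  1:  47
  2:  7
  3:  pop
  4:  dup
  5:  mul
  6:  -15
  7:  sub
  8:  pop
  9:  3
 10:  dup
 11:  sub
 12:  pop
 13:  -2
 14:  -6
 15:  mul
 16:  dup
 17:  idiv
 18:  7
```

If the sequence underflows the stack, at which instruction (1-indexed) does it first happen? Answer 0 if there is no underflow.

0

47    [47]
7     [47, 7]
pop   [47]
dup   [47, 47]
mul   [2209]
-15   [2209, -15]
sub   [2224]
pop   []
3     [3]
dup   [3, 3]
sub   [0]
pop   []
-2    [-2]
-6    [-2, -6]
mul   [12]
dup   [12, 12]
idiv  [1]
7     [1, 7]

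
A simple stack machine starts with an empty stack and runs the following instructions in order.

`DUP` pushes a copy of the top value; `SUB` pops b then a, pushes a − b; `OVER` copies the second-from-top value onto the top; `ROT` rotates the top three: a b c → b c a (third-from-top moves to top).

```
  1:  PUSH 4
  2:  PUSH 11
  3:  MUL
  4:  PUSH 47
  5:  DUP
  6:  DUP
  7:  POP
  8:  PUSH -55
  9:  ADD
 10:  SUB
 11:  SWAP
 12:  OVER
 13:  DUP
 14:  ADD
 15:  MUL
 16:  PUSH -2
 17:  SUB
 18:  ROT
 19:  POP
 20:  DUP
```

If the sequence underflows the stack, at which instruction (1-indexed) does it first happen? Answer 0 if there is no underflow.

18

PUSH 4    4
PUSH 11   4 11
MUL       44
PUSH 47   44 47
DUP       44 47 47
DUP       44 47 47 47
POP       44 47 47
PUSH -55  44 47 47 -55
ADD       44 47 -8
SUB       44 55
SWAP      55 44
OVER      55 44 55
DUP       55 44 55 55
ADD       55 44 110
MUL       55 4840
PUSH -2   55 4840 -2
SUB       55 4842
ROT  — needs 3 operands, stack has 2 → underflow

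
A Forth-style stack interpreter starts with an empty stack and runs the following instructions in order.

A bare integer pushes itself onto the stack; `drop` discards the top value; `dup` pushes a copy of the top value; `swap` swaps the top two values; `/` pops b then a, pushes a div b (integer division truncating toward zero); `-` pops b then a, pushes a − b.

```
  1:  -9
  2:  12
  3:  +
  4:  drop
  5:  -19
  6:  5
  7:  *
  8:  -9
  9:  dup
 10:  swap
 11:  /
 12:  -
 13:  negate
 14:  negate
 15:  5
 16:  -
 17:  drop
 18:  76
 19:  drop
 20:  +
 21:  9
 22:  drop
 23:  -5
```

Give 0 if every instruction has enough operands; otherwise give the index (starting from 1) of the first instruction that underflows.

-9      -9
12      -9 12
+       3
drop    (empty)
-19     -19
5       -19 5
*       -95
-9      -95 -9
dup     -95 -9 -9
swap    -95 -9 -9
/       -95 1
-       -96
negate  96
negate  -96
5       -96 5
-       -101
drop    (empty)
76      76
drop    (empty)
+  — needs 2 operands, stack has 0 → underflow

20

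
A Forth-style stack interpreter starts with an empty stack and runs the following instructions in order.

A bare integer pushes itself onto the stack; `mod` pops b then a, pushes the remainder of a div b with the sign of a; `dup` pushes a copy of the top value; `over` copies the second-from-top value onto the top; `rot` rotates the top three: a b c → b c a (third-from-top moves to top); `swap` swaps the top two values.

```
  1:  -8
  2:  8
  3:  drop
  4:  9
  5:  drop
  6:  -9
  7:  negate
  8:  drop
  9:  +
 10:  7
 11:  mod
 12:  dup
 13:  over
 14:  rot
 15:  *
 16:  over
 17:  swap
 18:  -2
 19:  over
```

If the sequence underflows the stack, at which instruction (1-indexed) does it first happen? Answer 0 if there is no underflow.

9

-8     -> -8
8      -> -8 8
drop   -> -8
9      -> -8 9
drop   -> -8
-9     -> -8 -9
negate -> -8 9
drop   -> -8
+  — needs 2 operands, stack has 1 → underflow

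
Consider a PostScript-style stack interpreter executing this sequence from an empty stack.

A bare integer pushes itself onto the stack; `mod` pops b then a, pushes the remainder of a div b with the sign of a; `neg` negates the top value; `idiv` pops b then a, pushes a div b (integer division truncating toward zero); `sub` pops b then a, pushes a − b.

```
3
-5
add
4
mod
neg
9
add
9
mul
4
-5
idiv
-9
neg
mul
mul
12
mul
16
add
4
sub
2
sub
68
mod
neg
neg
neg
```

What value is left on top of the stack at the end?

-10

3    : 3
-5   : 3 -5
add  : -2
4    : -2 4
mod  : -2
neg  : 2
9    : 2 9
add  : 11
9    : 11 9
mul  : 99
4    : 99 4
-5   : 99 4 -5
idiv : 99 0
-9   : 99 0 -9
neg  : 99 0 9
mul  : 99 0
mul  : 0
12   : 0 12
mul  : 0
16   : 0 16
add  : 16
4    : 16 4
sub  : 12
2    : 12 2
sub  : 10
68   : 10 68
mod  : 10
neg  : -10
neg  : 10
neg  : -10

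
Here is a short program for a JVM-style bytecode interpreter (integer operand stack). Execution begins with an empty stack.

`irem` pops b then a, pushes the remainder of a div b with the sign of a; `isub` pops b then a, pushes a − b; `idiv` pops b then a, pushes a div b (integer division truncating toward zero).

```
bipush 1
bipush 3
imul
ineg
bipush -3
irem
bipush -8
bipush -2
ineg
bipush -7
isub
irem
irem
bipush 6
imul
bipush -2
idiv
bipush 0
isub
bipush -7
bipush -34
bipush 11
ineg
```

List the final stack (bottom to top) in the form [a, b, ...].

bipush 1   : 1
bipush 3   : 1 3
imul       : 3
ineg       : -3
bipush -3  : -3 -3
irem       : 0
bipush -8  : 0 -8
bipush -2  : 0 -8 -2
ineg       : 0 -8 2
bipush -7  : 0 -8 2 -7
isub       : 0 -8 9
irem       : 0 -8
irem       : 0
bipush 6   : 0 6
imul       : 0
bipush -2  : 0 -2
idiv       : 0
bipush 0   : 0 0
isub       : 0
bipush -7  : 0 -7
bipush -34 : 0 -7 -34
bipush 11  : 0 -7 -34 11
ineg       : 0 -7 -34 -11

[0, -7, -34, -11]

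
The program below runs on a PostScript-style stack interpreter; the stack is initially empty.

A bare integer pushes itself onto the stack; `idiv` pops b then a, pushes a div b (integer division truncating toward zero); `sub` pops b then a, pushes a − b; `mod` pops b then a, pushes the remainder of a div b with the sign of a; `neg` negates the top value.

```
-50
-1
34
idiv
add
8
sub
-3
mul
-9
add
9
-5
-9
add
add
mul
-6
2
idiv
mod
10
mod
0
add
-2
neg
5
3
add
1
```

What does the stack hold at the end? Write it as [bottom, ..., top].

[0, 2, 8, 1]

-50   -50
-1    -50 -1
34    -50 -1 34
idiv  -50 0
add   -50
8     -50 8
sub   -58
-3    -58 -3
mul   174
-9    174 -9
add   165
9     165 9
-5    165 9 -5
-9    165 9 -5 -9
add   165 9 -14
add   165 -5
mul   -825
-6    -825 -6
2     -825 -6 2
idiv  -825 -3
mod   0
10    0 10
mod   0
0     0 0
add   0
-2    0 -2
neg   0 2
5     0 2 5
3     0 2 5 3
add   0 2 8
1     0 2 8 1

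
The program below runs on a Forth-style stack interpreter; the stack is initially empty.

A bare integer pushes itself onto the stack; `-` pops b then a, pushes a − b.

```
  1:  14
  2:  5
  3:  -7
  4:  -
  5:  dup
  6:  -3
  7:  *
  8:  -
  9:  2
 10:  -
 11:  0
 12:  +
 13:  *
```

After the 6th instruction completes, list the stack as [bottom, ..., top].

14  → 14
5   → 14 5
-7  → 14 5 -7
-   → 14 12
dup → 14 12 12
-3  → 14 12 12 -3

[14, 12, 12, -3]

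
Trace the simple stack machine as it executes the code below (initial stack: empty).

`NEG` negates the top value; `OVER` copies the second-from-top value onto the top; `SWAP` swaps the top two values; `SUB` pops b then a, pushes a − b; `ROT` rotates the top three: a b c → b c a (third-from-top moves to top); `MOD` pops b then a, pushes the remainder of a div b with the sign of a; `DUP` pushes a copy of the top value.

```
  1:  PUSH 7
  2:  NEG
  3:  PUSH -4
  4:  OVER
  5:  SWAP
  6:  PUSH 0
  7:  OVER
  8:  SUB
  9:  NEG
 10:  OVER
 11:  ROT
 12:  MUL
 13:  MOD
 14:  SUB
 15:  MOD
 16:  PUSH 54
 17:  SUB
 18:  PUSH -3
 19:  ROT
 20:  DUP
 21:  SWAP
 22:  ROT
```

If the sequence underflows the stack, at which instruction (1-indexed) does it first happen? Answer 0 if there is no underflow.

PUSH 7  -> 7
NEG     -> -7
PUSH -4 -> -7 -4
OVER    -> -7 -4 -7
SWAP    -> -7 -7 -4
PUSH 0  -> -7 -7 -4 0
OVER    -> -7 -7 -4 0 -4
SUB     -> -7 -7 -4 4
NEG     -> -7 -7 -4 -4
OVER    -> -7 -7 -4 -4 -4
ROT     -> -7 -7 -4 -4 -4
MUL     -> -7 -7 -4 16
MOD     -> -7 -7 -4
SUB     -> -7 -3
MOD     -> -1
PUSH 54 -> -1 54
SUB     -> -55
PUSH -3 -> -55 -3
ROT  — needs 3 operands, stack has 2 → underflow

19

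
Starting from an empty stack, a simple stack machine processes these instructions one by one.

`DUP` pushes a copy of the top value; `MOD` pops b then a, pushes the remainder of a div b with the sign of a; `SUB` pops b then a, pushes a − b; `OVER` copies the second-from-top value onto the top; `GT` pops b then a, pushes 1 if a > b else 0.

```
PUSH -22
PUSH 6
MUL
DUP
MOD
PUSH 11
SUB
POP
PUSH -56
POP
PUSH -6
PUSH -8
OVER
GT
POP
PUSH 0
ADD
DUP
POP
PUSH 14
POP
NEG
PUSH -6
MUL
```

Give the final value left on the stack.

PUSH -22 → [-22]
PUSH 6   → [-22, 6]
MUL      → [-132]
DUP      → [-132, -132]
MOD      → [0]
PUSH 11  → [0, 11]
SUB      → [-11]
POP      → []
PUSH -56 → [-56]
POP      → []
PUSH -6  → [-6]
PUSH -8  → [-6, -8]
OVER     → [-6, -8, -6]
GT       → [-6, 0]
POP      → [-6]
PUSH 0   → [-6, 0]
ADD      → [-6]
DUP      → [-6, -6]
POP      → [-6]
PUSH 14  → [-6, 14]
POP      → [-6]
NEG      → [6]
PUSH -6  → [6, -6]
MUL      → [-36]

-36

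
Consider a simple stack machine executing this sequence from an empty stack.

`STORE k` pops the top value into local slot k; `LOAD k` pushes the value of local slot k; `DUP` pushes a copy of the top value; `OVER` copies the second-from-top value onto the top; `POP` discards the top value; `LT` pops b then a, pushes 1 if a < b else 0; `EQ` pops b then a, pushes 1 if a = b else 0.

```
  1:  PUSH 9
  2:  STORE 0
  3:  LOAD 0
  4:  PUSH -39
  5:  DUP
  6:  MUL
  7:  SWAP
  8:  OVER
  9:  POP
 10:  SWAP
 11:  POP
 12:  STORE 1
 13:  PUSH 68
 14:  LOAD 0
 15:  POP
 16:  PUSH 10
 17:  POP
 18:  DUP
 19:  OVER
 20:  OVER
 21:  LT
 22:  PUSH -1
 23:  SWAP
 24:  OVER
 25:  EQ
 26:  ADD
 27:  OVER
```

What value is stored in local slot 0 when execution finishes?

PUSH 9   → [9]
STORE 0  → []
LOAD 0   → [9]
PUSH -39 → [9, -39]
DUP      → [9, -39, -39]
MUL      → [9, 1521]
SWAP     → [1521, 9]
OVER     → [1521, 9, 1521]
POP      → [1521, 9]
SWAP     → [9, 1521]
POP      → [9]
STORE 1  → []
PUSH 68  → [68]
LOAD 0   → [68, 9]
POP      → [68]
PUSH 10  → [68, 10]
POP      → [68]
DUP      → [68, 68]
OVER     → [68, 68, 68]
OVER     → [68, 68, 68, 68]
LT       → [68, 68, 0]
PUSH -1  → [68, 68, 0, -1]
SWAP     → [68, 68, -1, 0]
OVER     → [68, 68, -1, 0, -1]
EQ       → [68, 68, -1, 0]
ADD      → [68, 68, -1]
OVER     → [68, 68, -1, 68]

9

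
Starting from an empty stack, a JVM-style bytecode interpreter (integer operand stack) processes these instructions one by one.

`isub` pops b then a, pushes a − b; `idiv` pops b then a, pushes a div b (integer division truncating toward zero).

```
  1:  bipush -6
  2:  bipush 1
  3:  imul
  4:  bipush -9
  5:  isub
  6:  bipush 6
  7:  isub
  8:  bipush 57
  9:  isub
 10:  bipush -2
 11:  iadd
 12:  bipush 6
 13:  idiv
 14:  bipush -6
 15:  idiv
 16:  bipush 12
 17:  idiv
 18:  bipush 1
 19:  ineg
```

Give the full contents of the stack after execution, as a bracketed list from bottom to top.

bipush -6 : -6
bipush 1  : -6 1
imul      : -6
bipush -9 : -6 -9
isub      : 3
bipush 6  : 3 6
isub      : -3
bipush 57 : -3 57
isub      : -60
bipush -2 : -60 -2
iadd      : -62
bipush 6  : -62 6
idiv      : -10
bipush -6 : -10 -6
idiv      : 1
bipush 12 : 1 12
idiv      : 0
bipush 1  : 0 1
ineg      : 0 -1

[0, -1]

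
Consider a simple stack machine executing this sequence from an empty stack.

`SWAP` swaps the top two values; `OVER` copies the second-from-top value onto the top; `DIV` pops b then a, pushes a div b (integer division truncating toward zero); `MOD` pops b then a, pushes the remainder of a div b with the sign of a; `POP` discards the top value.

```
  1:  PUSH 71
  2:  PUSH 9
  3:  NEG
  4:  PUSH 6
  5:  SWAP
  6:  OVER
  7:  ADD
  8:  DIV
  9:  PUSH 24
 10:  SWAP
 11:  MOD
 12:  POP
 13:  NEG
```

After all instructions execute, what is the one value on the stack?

PUSH 71 : 71
PUSH 9  : 71 9
NEG     : 71 -9
PUSH 6  : 71 -9 6
SWAP    : 71 6 -9
OVER    : 71 6 -9 6
ADD     : 71 6 -3
DIV     : 71 -2
PUSH 24 : 71 -2 24
SWAP    : 71 24 -2
MOD     : 71 0
POP     : 71
NEG     : -71

-71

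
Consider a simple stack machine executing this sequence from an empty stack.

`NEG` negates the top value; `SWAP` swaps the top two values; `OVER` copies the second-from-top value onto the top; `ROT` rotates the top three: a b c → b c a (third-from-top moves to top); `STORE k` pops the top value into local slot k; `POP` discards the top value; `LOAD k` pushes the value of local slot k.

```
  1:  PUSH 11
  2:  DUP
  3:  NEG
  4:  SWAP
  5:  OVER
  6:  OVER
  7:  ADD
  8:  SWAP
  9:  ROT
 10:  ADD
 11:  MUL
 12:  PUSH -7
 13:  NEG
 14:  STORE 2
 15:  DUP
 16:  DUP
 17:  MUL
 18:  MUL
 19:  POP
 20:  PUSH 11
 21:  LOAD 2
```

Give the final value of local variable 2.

PUSH 11 : 11
DUP     : 11 11
NEG     : 11 -11
SWAP    : -11 11
OVER    : -11 11 -11
OVER    : -11 11 -11 11
ADD     : -11 11 0
SWAP    : -11 0 11
ROT     : 0 11 -11
ADD     : 0 0
MUL     : 0
PUSH -7 : 0 -7
NEG     : 0 7
STORE 2 : 0
DUP     : 0 0
DUP     : 0 0 0
MUL     : 0 0
MUL     : 0
POP     : (empty)
PUSH 11 : 11
LOAD 2  : 11 7

7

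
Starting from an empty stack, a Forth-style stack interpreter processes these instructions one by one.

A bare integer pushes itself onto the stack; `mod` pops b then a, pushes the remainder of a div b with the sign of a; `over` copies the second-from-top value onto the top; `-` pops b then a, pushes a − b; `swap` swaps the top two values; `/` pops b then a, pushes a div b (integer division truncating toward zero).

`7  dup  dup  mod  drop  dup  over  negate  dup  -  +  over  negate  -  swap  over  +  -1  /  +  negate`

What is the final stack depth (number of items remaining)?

7      -> [7]
dup    -> [7, 7]
dup    -> [7, 7, 7]
mod    -> [7, 0]
drop   -> [7]
dup    -> [7, 7]
over   -> [7, 7, 7]
negate -> [7, 7, -7]
dup    -> [7, 7, -7, -7]
-      -> [7, 7, 0]
+      -> [7, 7]
over   -> [7, 7, 7]
negate -> [7, 7, -7]
-      -> [7, 14]
swap   -> [14, 7]
over   -> [14, 7, 14]
+      -> [14, 21]
-1     -> [14, 21, -1]
/      -> [14, -21]
+      -> [-7]
negate -> [7]

1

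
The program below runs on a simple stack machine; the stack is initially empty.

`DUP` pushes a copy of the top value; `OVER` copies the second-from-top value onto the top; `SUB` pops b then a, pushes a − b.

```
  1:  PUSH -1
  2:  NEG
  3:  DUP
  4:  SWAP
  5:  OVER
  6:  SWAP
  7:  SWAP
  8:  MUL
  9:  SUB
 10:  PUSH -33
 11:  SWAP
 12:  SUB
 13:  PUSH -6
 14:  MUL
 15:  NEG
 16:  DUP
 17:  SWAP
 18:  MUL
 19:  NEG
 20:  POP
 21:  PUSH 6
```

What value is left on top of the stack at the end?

PUSH -1  -> [-1]
NEG      -> [1]
DUP      -> [1, 1]
SWAP     -> [1, 1]
OVER     -> [1, 1, 1]
SWAP     -> [1, 1, 1]
SWAP     -> [1, 1, 1]
MUL      -> [1, 1]
SUB      -> [0]
PUSH -33 -> [0, -33]
SWAP     -> [-33, 0]
SUB      -> [-33]
PUSH -6  -> [-33, -6]
MUL      -> [198]
NEG      -> [-198]
DUP      -> [-198, -198]
SWAP     -> [-198, -198]
MUL      -> [39204]
NEG      -> [-39204]
POP      -> []
PUSH 6   -> [6]

6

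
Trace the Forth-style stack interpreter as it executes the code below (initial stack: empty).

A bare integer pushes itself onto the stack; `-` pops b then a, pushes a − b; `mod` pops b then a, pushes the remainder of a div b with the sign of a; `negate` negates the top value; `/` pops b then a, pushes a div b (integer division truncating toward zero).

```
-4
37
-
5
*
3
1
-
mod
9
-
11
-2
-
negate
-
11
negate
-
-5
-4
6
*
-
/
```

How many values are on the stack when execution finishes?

-4     -> [-4]
37     -> [-4, 37]
-      -> [-41]
5      -> [-41, 5]
*      -> [-205]
3      -> [-205, 3]
1      -> [-205, 3, 1]
-      -> [-205, 2]
mod    -> [-1]
9      -> [-1, 9]
-      -> [-10]
11     -> [-10, 11]
-2     -> [-10, 11, -2]
-      -> [-10, 13]
negate -> [-10, -13]
-      -> [3]
11     -> [3, 11]
negate -> [3, -11]
-      -> [14]
-5     -> [14, -5]
-4     -> [14, -5, -4]
6      -> [14, -5, -4, 6]
*      -> [14, -5, -24]
-      -> [14, 19]
/      -> [0]

1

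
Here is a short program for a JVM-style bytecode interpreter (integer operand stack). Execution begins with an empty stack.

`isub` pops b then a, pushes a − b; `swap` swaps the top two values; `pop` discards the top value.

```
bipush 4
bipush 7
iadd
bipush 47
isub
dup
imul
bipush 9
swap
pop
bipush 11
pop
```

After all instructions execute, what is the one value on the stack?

bipush 4  -> [4]
bipush 7  -> [4, 7]
iadd      -> [11]
bipush 47 -> [11, 47]
isub      -> [-36]
dup       -> [-36, -36]
imul      -> [1296]
bipush 9  -> [1296, 9]
swap      -> [9, 1296]
pop       -> [9]
bipush 11 -> [9, 11]
pop       -> [9]

9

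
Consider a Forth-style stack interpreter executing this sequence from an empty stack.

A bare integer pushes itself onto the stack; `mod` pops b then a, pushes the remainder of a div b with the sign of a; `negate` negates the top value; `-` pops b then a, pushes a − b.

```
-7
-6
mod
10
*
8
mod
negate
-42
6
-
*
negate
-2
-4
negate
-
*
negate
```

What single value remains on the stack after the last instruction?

576

-7      [-7]
-6      [-7, -6]
mod     [-1]
10      [-1, 10]
*       [-10]
8       [-10, 8]
mod     [-2]
negate  [2]
-42     [2, -42]
6       [2, -42, 6]
-       [2, -48]
*       [-96]
negate  [96]
-2      [96, -2]
-4      [96, -2, -4]
negate  [96, -2, 4]
-       [96, -6]
*       [-576]
negate  [576]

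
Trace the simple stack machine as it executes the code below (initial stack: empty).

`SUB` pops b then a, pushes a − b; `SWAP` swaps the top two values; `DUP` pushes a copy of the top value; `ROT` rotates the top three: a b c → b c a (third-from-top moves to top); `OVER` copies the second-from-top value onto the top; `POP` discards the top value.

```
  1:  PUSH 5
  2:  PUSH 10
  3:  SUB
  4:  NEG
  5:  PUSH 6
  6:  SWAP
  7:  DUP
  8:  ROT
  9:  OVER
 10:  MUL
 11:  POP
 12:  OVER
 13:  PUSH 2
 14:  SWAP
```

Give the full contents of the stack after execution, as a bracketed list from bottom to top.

[5, 5, 2, 5]

PUSH 5  : 5
PUSH 10 : 5 10
SUB     : -5
NEG     : 5
PUSH 6  : 5 6
SWAP    : 6 5
DUP     : 6 5 5
ROT     : 5 5 6
OVER    : 5 5 6 5
MUL     : 5 5 30
POP     : 5 5
OVER    : 5 5 5
PUSH 2  : 5 5 5 2
SWAP    : 5 5 2 5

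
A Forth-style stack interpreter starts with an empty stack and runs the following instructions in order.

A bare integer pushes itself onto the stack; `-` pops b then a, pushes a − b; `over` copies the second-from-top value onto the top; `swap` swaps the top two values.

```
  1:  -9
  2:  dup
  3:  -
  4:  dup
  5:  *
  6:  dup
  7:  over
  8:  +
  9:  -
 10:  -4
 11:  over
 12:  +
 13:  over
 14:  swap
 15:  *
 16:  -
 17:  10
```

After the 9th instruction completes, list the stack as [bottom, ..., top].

[0]

-9   : -9
dup  : -9 -9
-    : 0
dup  : 0 0
*    : 0
dup  : 0 0
over : 0 0 0
+    : 0 0
-    : 0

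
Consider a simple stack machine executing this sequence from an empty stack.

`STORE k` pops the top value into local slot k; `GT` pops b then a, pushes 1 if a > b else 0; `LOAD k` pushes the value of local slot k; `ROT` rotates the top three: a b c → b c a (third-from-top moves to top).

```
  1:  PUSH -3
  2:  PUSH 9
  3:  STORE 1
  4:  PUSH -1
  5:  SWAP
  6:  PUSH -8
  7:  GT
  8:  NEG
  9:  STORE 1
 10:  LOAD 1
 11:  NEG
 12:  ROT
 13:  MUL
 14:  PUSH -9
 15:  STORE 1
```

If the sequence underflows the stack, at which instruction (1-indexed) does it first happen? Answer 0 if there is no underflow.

12

PUSH -3  [-3]
PUSH 9   [-3, 9]
STORE 1  [-3]
PUSH -1  [-3, -1]
SWAP     [-1, -3]
PUSH -8  [-1, -3, -8]
GT       [-1, 1]
NEG      [-1, -1]
STORE 1  [-1]
LOAD 1   [-1, -1]
NEG      [-1, 1]
ROT  — needs 3 operands, stack has 2 → underflow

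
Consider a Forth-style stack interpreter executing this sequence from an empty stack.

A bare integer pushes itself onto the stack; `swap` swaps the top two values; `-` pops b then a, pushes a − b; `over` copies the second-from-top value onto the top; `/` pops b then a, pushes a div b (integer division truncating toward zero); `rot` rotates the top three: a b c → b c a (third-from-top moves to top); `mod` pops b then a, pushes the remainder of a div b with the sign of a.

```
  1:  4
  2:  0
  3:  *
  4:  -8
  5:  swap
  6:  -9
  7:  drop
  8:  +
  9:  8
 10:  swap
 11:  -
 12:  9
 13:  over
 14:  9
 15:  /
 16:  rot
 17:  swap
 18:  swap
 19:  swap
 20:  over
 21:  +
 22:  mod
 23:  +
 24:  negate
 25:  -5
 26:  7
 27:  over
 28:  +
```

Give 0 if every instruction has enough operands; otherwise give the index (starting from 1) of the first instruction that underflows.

0

4      : [4]
0      : [4, 0]
*      : [0]
-8     : [0, -8]
swap   : [-8, 0]
-9     : [-8, 0, -9]
drop   : [-8, 0]
+      : [-8]
8      : [-8, 8]
swap   : [8, -8]
-      : [16]
9      : [16, 9]
over   : [16, 9, 16]
9      : [16, 9, 16, 9]
/      : [16, 9, 1]
rot    : [9, 1, 16]
swap   : [9, 16, 1]
swap   : [9, 1, 16]
swap   : [9, 16, 1]
over   : [9, 16, 1, 16]
+      : [9, 16, 17]
mod    : [9, 16]
+      : [25]
negate : [-25]
-5     : [-25, -5]
7      : [-25, -5, 7]
over   : [-25, -5, 7, -5]
+      : [-25, -5, 2]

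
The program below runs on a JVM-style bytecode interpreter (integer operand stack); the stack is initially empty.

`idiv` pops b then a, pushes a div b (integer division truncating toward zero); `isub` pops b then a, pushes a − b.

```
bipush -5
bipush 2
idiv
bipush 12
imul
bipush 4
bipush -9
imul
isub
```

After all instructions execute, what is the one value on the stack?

bipush -5 → -5
bipush 2  → -5 2
idiv      → -2
bipush 12 → -2 12
imul      → -24
bipush 4  → -24 4
bipush -9 → -24 4 -9
imul      → -24 -36
isub      → 12

12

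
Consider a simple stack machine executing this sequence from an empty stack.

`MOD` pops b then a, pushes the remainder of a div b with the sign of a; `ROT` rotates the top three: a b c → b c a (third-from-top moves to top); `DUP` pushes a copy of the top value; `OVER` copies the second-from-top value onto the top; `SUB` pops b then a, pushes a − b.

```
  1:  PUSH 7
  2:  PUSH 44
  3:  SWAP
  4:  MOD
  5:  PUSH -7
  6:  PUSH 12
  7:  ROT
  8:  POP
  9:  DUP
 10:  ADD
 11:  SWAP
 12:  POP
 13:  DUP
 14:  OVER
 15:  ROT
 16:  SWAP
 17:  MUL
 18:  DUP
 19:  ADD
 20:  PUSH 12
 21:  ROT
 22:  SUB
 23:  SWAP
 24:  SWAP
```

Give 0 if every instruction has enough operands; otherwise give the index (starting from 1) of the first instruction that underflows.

PUSH 7  : [7]
PUSH 44 : [7, 44]
SWAP    : [44, 7]
MOD     : [2]
PUSH -7 : [2, -7]
PUSH 12 : [2, -7, 12]
ROT     : [-7, 12, 2]
POP     : [-7, 12]
DUP     : [-7, 12, 12]
ADD     : [-7, 24]
SWAP    : [24, -7]
POP     : [24]
DUP     : [24, 24]
OVER    : [24, 24, 24]
ROT     : [24, 24, 24]
SWAP    : [24, 24, 24]
MUL     : [24, 576]
DUP     : [24, 576, 576]
ADD     : [24, 1152]
PUSH 12 : [24, 1152, 12]
ROT     : [1152, 12, 24]
SUB     : [1152, -12]
SWAP    : [-12, 1152]
SWAP    : [1152, -12]

0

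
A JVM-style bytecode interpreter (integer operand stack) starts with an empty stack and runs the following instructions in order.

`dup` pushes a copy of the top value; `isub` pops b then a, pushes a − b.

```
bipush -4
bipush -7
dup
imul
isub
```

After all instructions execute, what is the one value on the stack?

bipush -4  [-4]
bipush -7  [-4, -7]
dup        [-4, -7, -7]
imul       [-4, 49]
isub       [-53]

-53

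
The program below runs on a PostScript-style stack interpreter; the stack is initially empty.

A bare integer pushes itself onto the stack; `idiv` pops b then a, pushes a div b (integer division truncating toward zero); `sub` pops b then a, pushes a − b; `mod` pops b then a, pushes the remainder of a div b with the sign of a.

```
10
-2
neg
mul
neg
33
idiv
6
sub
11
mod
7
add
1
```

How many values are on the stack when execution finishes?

2

10   : 10
-2   : 10 -2
neg  : 10 2
mul  : 20
neg  : -20
33   : -20 33
idiv : 0
6    : 0 6
sub  : -6
11   : -6 11
mod  : -6
7    : -6 7
add  : 1
1    : 1 1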